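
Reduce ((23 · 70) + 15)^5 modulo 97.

9

23 · 70 = 1610 ≡ 58 (mod 97)
58 + 15 = 73
(73)^5 ≡ 9 (mod 97)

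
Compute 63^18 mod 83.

By square-and-multiply:
18 in binary is 10010, i.e. 18 = 16 + 2.
63^1 ≡ 63 (mod 83)
63^2 ≡ 63^2 = 3969 ≡ 68 (mod 83)
63^4 ≡ 68^2 = 4624 ≡ 59 (mod 83)
63^8 ≡ 59^2 = 3481 ≡ 78 (mod 83)
63^16 ≡ 78^2 = 6084 ≡ 25 (mod 83)
63^18 = 63^16 × 63^2 ≡ 25 × 68 (mod 83).
25 × 68 = 1700 ≡ 40 (mod 83).

40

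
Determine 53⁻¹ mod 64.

64 = 1*53 + 11
53 = 4*11 + 9
11 = 1*9 + 2
9 = 4*2 + 1
2 = 2*1 + 0
gcd(53, 64) = 1, so the inverse exists.
Bézout: 1 = −24*64 + 29*53.
So 53⁻¹ ≡ 29 (mod 64).

29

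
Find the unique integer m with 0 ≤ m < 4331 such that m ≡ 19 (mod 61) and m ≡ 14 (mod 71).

2215

61⁻¹ mod 71: 61×7 ≡ 1 (mod 71), so 61⁻¹ ≡ 7.
m = 19 + 61×((14 − 19)×7 mod 71) = 19 + 61×36 = 2215.
Check: 2215 mod 61 = 19, 2215 mod 71 = 14. ✓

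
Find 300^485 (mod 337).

75

485 in binary is 111100101, i.e. 485 = 256 + 128 + 64 + 32 + 4 + 1.
300^1 ≡ 300 (mod 337)
300^2 ≡ 300^2 = 90000 ≡ 21 (mod 337)
300^4 ≡ 21^2 = 441 ≡ 104 (mod 337)
300^8 ≡ 104^2 = 10816 ≡ 32 (mod 337)
300^16 ≡ 32^2 = 1024 ≡ 13 (mod 337)
300^32 ≡ 13^2 = 169 (mod 337)
300^64 ≡ 169^2 = 28561 ≡ 253 (mod 337)
300^128 ≡ 253^2 = 64009 ≡ 316 (mod 337)
300^256 ≡ 316^2 = 99856 ≡ 104 (mod 337)
300^485 = 300^256 × 300^128 × 300^64 × 300^32 × 300^4 × 300^1 ≡ 104 × 316 × 253 × 169 × 104 × 300 (mod 337).
Accumulate the product:
104 × 316 = 32864 ≡ 175
175 × 253 = 44275 ≡ 128
128 × 169 = 21632 ≡ 64
64 × 104 = 6656 ≡ 253
253 × 300 = 75900 ≡ 75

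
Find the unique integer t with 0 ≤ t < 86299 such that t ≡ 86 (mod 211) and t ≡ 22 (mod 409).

24562

211⁻¹ mod 409: 211·126 ≡ 1 (mod 409), so 211⁻¹ ≡ 126.
t = 86 + 211·((22 − 86)·126 mod 409) = 86 + 211·116 = 24562.
Check: 24562 mod 211 = 86, 24562 mod 409 = 22. ✓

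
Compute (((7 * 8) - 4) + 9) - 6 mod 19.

17

7 * 8 = 56 ≡ 18 (mod 19)
18 - 4 = 14
14 + 9 = 23 ≡ 4 (mod 19)
4 - 6 = -2 ≡ 17 (mod 19)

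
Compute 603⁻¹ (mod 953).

727

953 = 1·603 + 350
603 = 1·350 + 253
350 = 1·253 + 97
253 = 2·97 + 59
97 = 1·59 + 38
59 = 1·38 + 21
38 = 1·21 + 17
21 = 1·17 + 4
17 = 4·4 + 1
4 = 4·1 + 0
gcd(603, 953) = 1, so the inverse exists.
Back-substitute for 1:
1 = 1·17 − 4·4
  = −4·21 + 5·17
  = 5·38 − 9·21
  = −9·59 + 14·38
  = 14·97 − 23·59
  = −23·253 + 60·97
  = 60·350 − 83·253
  = −83·603 + 143·350
  = 143·953 − 226·603
So 603⁻¹ ≡ −226 ≡ 727 (mod 953).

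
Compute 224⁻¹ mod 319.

319 = 1·224 + 95
224 = 2·95 + 34
95 = 2·34 + 27
34 = 1·27 + 7
27 = 3·7 + 6
7 = 1·6 + 1
6 = 6·1 + 0
gcd(224, 319) = 1, so the inverse exists.
Bézout: 1 = −33·319 + 47·224.
So 224⁻¹ ≡ 47 (mod 319).

47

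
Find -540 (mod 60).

-540 = -9*60 + 0, so -540 ≡ 0 (mod 60).

0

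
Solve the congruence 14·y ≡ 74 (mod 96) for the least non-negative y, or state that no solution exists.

19

gcd(14, 96) = 2, and 2 | 74, so solutions exist.
Divide through by 2: 7·y ≡ 37 (mod 48).
7⁻¹ ≡ 7 (mod 48).
y ≡ 7·37 ≡ 19 (mod 48).
The smallest non-negative solution is y = 19.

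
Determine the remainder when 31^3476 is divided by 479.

3476 in binary is 110110010100, i.e. 3476 = 2048 + 1024 + 256 + 128 + 16 + 4.
31^1 ≡ 31 (mod 479)
31^2 ≡ 31^2 = 961 ≡ 3 (mod 479)
31^4 ≡ 3^2 = 9 (mod 479)
31^8 ≡ 9^2 = 81 (mod 479)
31^16 ≡ 81^2 = 6561 ≡ 334 (mod 479)
31^32 ≡ 334^2 = 111556 ≡ 428 (mod 479)
31^64 ≡ 428^2 = 183184 ≡ 206 (mod 479)
31^128 ≡ 206^2 = 42436 ≡ 284 (mod 479)
31^256 ≡ 284^2 = 80656 ≡ 184 (mod 479)
31^512 ≡ 184^2 = 33856 ≡ 326 (mod 479)
31^1024 ≡ 326^2 = 106276 ≡ 417 (mod 479)
31^2048 ≡ 417^2 = 173889 ≡ 12 (mod 479)
31^3476 = 31^2048 * 31^1024 * 31^256 * 31^128 * 31^16 * 31^4 ≡ 12 * 417 * 184 * 284 * 334 * 9 (mod 479).
Accumulate the product:
12 * 417 = 5004 ≡ 214
214 * 184 = 39376 ≡ 98
98 * 284 = 27832 ≡ 50
50 * 334 = 16700 ≡ 414
414 * 9 = 3726 ≡ 373

373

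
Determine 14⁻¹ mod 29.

29 = 2×14 + 1
14 = 14×1 + 0
gcd(14, 29) = 1, so the inverse exists.
Bézout: 1 = 1×29 − 2×14.
So 14⁻¹ ≡ −2 ≡ 27 (mod 29).

27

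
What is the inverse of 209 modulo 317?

226

Run the extended Euclidean algorithm:
317 = 1·209 + 108
209 = 1·108 + 101
108 = 1·101 + 7
101 = 14·7 + 3
7 = 2·3 + 1
3 = 3·1 + 0
gcd(209, 317) = 1, so the inverse exists.
Back-substitute for 1:
1 = 1·7 − 2·3
  = −2·101 + 29·7
  = 29·108 − 31·101
  = −31·209 + 60·108
  = 60·317 − 91·209
So 209⁻¹ ≡ −91 ≡ 226 (mod 317).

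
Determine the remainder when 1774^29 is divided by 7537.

3244

29 in binary is 11101, i.e. 29 = 16 + 8 + 4 + 1.
1774^1 ≡ 1774 (mod 7537)
1774^2 ≡ 1774^2 = 3147076 ≡ 4147 (mod 7537)
1774^4 ≡ 4147^2 = 17197609 ≡ 5712 (mod 7537)
1774^8 ≡ 5712^2 = 32626944 ≡ 6808 (mod 7537)
1774^16 ≡ 6808^2 = 46348864 ≡ 3851 (mod 7537)
1774^29 = 1774^16 × 1774^8 × 1774^4 × 1774^1 ≡ 3851 × 6808 × 5712 × 1774 (mod 7537).
Accumulate the product:
3851 × 6808 = 26217608 ≡ 3922
3922 × 5712 = 22402464 ≡ 2500
2500 × 1774 = 4435000 ≡ 3244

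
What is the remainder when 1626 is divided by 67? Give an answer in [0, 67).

18

1626 = 24×67 + 18, so 1626 ≡ 18 (mod 67).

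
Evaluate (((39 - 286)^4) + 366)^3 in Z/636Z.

39 - 286 = -247 ≡ 389 (mod 636)
(389)^4 ≡ 301 (mod 636)
301 + 366 = 667 ≡ 31 (mod 636)
(31)^3 ≡ 535 (mod 636)

535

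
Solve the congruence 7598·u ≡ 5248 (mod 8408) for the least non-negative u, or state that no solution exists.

4156

gcd(7598, 8408) = 2, and 2 | 5248, so solutions exist.
Divide through by 2: 3799·u mod 4204 = 2624.
3799⁻¹ ≡ 3467 (mod 4204).
u ≡ 3467·2624 ≡ 4156 (mod 4204).
The smallest non-negative solution is u = 4156.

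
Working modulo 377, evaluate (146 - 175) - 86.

146 - 175 = -29 ≡ 348 (mod 377)
348 - 86 = 262

262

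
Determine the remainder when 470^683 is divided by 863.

Compute successive squares:
683 in binary is 1010101011, i.e. 683 = 512 + 128 + 32 + 8 + 2 + 1.
470^1 ≡ 470 (mod 863)
470^2 ≡ 470^2 = 220900 ≡ 835 (mod 863)
470^4 ≡ 835^2 = 697225 ≡ 784 (mod 863)
470^8 ≡ 784^2 = 614656 ≡ 200 (mod 863)
470^16 ≡ 200^2 = 40000 ≡ 302 (mod 863)
470^32 ≡ 302^2 = 91204 ≡ 589 (mod 863)
470^64 ≡ 589^2 = 346921 ≡ 858 (mod 863)
470^128 ≡ 858^2 = 736164 ≡ 25 (mod 863)
470^256 ≡ 25^2 = 625 (mod 863)
470^512 ≡ 625^2 = 390625 ≡ 549 (mod 863)
470^683 = 470^512 · 470^128 · 470^32 · 470^8 · 470^2 · 470^1 ≡ 549 · 25 · 589 · 200 · 835 · 470 (mod 863).
Accumulate the product:
549 · 25 = 13725 ≡ 780
780 · 589 = 459420 ≡ 304
304 · 200 = 60800 ≡ 390
390 · 835 = 325650 ≡ 299
299 · 470 = 140530 ≡ 724

724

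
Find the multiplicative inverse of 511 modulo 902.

902 = 1·511 + 391
511 = 1·391 + 120
391 = 3·120 + 31
120 = 3·31 + 27
31 = 1·27 + 4
27 = 6·4 + 3
4 = 1·3 + 1
3 = 3·1 + 0
gcd(511, 902) = 1, so the inverse exists.
Bézout: 1 = 132·902 − 233·511.
So 511⁻¹ ≡ −233 ≡ 669 (mod 902).

669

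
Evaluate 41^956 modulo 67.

956 in binary is 1110111100, i.e. 956 = 512 + 256 + 128 + 32 + 16 + 8 + 4.
41^1 ≡ 41 (mod 67)
41^2 ≡ 41^2 = 1681 ≡ 6 (mod 67)
41^4 ≡ 6^2 = 36 (mod 67)
41^8 ≡ 36^2 = 1296 ≡ 23 (mod 67)
41^16 ≡ 23^2 = 529 ≡ 60 (mod 67)
41^32 ≡ 60^2 = 3600 ≡ 49 (mod 67)
41^64 ≡ 49^2 = 2401 ≡ 56 (mod 67)
41^128 ≡ 56^2 = 3136 ≡ 54 (mod 67)
41^256 ≡ 54^2 = 2916 ≡ 35 (mod 67)
41^512 ≡ 35^2 = 1225 ≡ 19 (mod 67)
41^956 = 41^512 × 41^256 × 41^128 × 41^32 × 41^16 × 41^8 × 41^4 ≡ 19 × 35 × 54 × 49 × 60 × 23 × 36 (mod 67).
Accumulate the product:
19 × 35 = 665 ≡ 62
62 × 54 = 3348 ≡ 65
65 × 49 = 3185 ≡ 36
36 × 60 = 2160 ≡ 16
16 × 23 = 368 ≡ 33
33 × 36 = 1188 ≡ 49

49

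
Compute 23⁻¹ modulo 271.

165

By the extended Euclidean algorithm:
271 = 11*23 + 18
23 = 1*18 + 5
18 = 3*5 + 3
5 = 1*3 + 2
3 = 1*2 + 1
2 = 2*1 + 0
gcd(23, 271) = 1, so the inverse exists.
Bézout: 1 = 9*271 − 106*23.
So 23⁻¹ ≡ −106 ≡ 165 (mod 271).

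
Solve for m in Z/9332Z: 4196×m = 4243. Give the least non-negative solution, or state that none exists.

no solution

gcd(4196, 9332) = 4, and 4 does not divide 4243.
So the congruence has no solution.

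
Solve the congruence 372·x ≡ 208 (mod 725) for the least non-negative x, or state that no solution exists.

289

gcd(372, 725) = 1, so a unique solution mod 725 exists.
372⁻¹ ≡ 458 (mod 725).
x ≡ 458·208 ≡ 289 (mod 725).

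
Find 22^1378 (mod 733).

504

Using repeated squaring:
1378 in binary is 10101100010, i.e. 1378 = 1024 + 256 + 64 + 32 + 2.
22^1 ≡ 22 (mod 733)
22^2 ≡ 22^2 = 484 (mod 733)
22^4 ≡ 484^2 = 234256 ≡ 429 (mod 733)
22^8 ≡ 429^2 = 184041 ≡ 58 (mod 733)
22^16 ≡ 58^2 = 3364 ≡ 432 (mod 733)
22^32 ≡ 432^2 = 186624 ≡ 442 (mod 733)
22^64 ≡ 442^2 = 195364 ≡ 386 (mod 733)
22^128 ≡ 386^2 = 148996 ≡ 197 (mod 733)
22^256 ≡ 197^2 = 38809 ≡ 693 (mod 733)
22^512 ≡ 693^2 = 480249 ≡ 134 (mod 733)
22^1024 ≡ 134^2 = 17956 ≡ 364 (mod 733)
22^1378 = 22^1024 · 22^256 · 22^64 · 22^32 · 22^2 ≡ 364 · 693 · 386 · 442 · 484 (mod 733).
Accumulate the product:
364 · 693 = 252252 ≡ 100
100 · 386 = 38600 ≡ 484
484 · 442 = 213928 ≡ 625
625 · 484 = 302500 ≡ 504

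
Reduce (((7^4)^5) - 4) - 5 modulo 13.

7

(7)^4 ≡ 9 (mod 13)
(9)^5 ≡ 3 (mod 13)
3 - 4 = -1 ≡ 12 (mod 13)
12 - 5 = 7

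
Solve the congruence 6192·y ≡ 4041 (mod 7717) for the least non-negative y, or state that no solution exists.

gcd(6192, 7717) = 1, so a unique solution mod 7717 exists.
6192⁻¹ ≡ 4949 (mod 7717).
y ≡ 4949·4041 ≡ 4162 (mod 7717).

4162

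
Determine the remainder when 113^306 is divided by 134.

306 in binary is 100110010, i.e. 306 = 256 + 32 + 16 + 2.
113^1 ≡ 113 (mod 134)
113^2 ≡ 113^2 = 12769 ≡ 39 (mod 134)
113^4 ≡ 39^2 = 1521 ≡ 47 (mod 134)
113^8 ≡ 47^2 = 2209 ≡ 65 (mod 134)
113^16 ≡ 65^2 = 4225 ≡ 71 (mod 134)
113^32 ≡ 71^2 = 5041 ≡ 83 (mod 134)
113^64 ≡ 83^2 = 6889 ≡ 55 (mod 134)
113^128 ≡ 55^2 = 3025 ≡ 77 (mod 134)
113^256 ≡ 77^2 = 5929 ≡ 33 (mod 134)
113^306 = 113^256 * 113^32 * 113^16 * 113^2 ≡ 33 * 83 * 71 * 39 (mod 134).
Accumulate the product:
33 * 83 = 2739 ≡ 59
59 * 71 = 4189 ≡ 35
35 * 39 = 1365 ≡ 25

25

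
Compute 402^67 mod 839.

134

402^1 ≡ 402 (mod 839)
402^2 ≡ 402^2 = 161604 ≡ 516 (mod 839)
402^4 ≡ 516^2 = 266256 ≡ 293 (mod 839)
402^8 ≡ 293^2 = 85849 ≡ 271 (mod 839)
402^16 ≡ 271^2 = 73441 ≡ 448 (mod 839)
402^32 ≡ 448^2 = 200704 ≡ 183 (mod 839)
402^64 ≡ 183^2 = 33489 ≡ 768 (mod 839)
402^67 = 402^64 * 402^2 * 402^1 ≡ 768 * 516 * 402 (mod 839).
Accumulate the product:
768 * 516 = 396288 ≡ 280
280 * 402 = 112560 ≡ 134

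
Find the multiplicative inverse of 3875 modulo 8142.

By the extended Euclidean algorithm:
8142 = 2×3875 + 392
3875 = 9×392 + 347
392 = 1×347 + 45
347 = 7×45 + 32
45 = 1×32 + 13
32 = 2×13 + 6
13 = 2×6 + 1
6 = 6×1 + 0
gcd(3875, 8142) = 1, so the inverse exists.
Bézout: 1 = 603×8142 − 1267×3875.
So 3875⁻¹ ≡ −1267 ≡ 6875 (mod 8142).

6875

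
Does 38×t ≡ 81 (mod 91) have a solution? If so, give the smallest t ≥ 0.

gcd(38, 91) = 1, so a unique solution mod 91 exists.
38⁻¹ ≡ 12 (mod 91).
t ≡ 12×81 ≡ 62 (mod 91).

62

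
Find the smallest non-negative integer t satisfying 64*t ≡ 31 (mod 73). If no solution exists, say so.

29

gcd(64, 73) = 1, so a unique solution mod 73 exists.
64⁻¹ ≡ 8 (mod 73).
t ≡ 8*31 ≡ 29 (mod 73).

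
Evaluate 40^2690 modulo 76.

Compute successive squares:
2690 in binary is 101010000010, i.e. 2690 = 2048 + 512 + 128 + 2.
40^1 ≡ 40 (mod 76)
40^2 ≡ 40^2 = 1600 ≡ 4 (mod 76)
40^4 ≡ 4^2 = 16 (mod 76)
40^8 ≡ 16^2 = 256 ≡ 28 (mod 76)
40^16 ≡ 28^2 = 784 ≡ 24 (mod 76)
40^32 ≡ 24^2 = 576 ≡ 44 (mod 76)
40^64 ≡ 44^2 = 1936 ≡ 36 (mod 76)
40^128 ≡ 36^2 = 1296 ≡ 4 (mod 76)
40^256 ≡ 4^2 = 16 (mod 76)
40^512 ≡ 16^2 = 256 ≡ 28 (mod 76)
40^1024 ≡ 28^2 = 784 ≡ 24 (mod 76)
40^2048 ≡ 24^2 = 576 ≡ 44 (mod 76)
40^2690 = 40^2048 · 40^512 · 40^128 · 40^2 ≡ 44 · 28 · 4 · 4 (mod 76).
Accumulate the product:
44 · 28 = 1232 ≡ 16
16 · 4 = 64
64 · 4 = 256 ≡ 28

28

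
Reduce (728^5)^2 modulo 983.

214

(728)^5 ≡ 403 (mod 983)
(403)^2 ≡ 214 (mod 983)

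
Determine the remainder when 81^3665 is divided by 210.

51

3665 in binary is 111001010001, i.e. 3665 = 2048 + 1024 + 512 + 64 + 16 + 1.
81^1 ≡ 81 (mod 210)
81^2 ≡ 81^2 = 6561 ≡ 51 (mod 210)
81^4 ≡ 51^2 = 2601 ≡ 81 (mod 210)
81^8 ≡ 81^2 = 6561 ≡ 51 (mod 210)
81^16 ≡ 51^2 = 2601 ≡ 81 (mod 210)
81^32 ≡ 81^2 = 6561 ≡ 51 (mod 210)
81^64 ≡ 51^2 = 2601 ≡ 81 (mod 210)
81^128 ≡ 81^2 = 6561 ≡ 51 (mod 210)
81^256 ≡ 51^2 = 2601 ≡ 81 (mod 210)
81^512 ≡ 81^2 = 6561 ≡ 51 (mod 210)
81^1024 ≡ 51^2 = 2601 ≡ 81 (mod 210)
81^2048 ≡ 81^2 = 6561 ≡ 51 (mod 210)
81^3665 = 81^2048 * 81^1024 * 81^512 * 81^64 * 81^16 * 81^1 ≡ 51 * 81 * 51 * 81 * 81 * 81 (mod 210).
Accumulate the product:
51 * 81 = 4131 ≡ 141
141 * 51 = 7191 ≡ 51
51 * 81 = 4131 ≡ 141
141 * 81 = 11421 ≡ 81
81 * 81 = 6561 ≡ 51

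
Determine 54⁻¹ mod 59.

By the extended Euclidean algorithm:
59 = 1·54 + 5
54 = 10·5 + 4
5 = 1·4 + 1
4 = 4·1 + 0
gcd(54, 59) = 1, so the inverse exists.
Back-substitute for 1:
1 = 1·5 − 1·4
  = −1·54 + 11·5
  = 11·59 − 12·54
So 54⁻¹ ≡ −12 ≡ 47 (mod 59).

47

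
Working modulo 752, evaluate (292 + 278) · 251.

292 + 278 = 570
570 · 251 = 143070 ≡ 190 (mod 752)

190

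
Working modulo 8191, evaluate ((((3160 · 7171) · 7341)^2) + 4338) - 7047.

3533

3160 · 7171 = 22660360 ≡ 4054 (mod 8191)
4054 · 7341 = 29760414 ≡ 2511 (mod 8191)
(2511)^2 ≡ 6242 (mod 8191)
6242 + 4338 = 10580 ≡ 2389 (mod 8191)
2389 - 7047 = -4658 ≡ 3533 (mod 8191)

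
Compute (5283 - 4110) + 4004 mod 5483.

5283 - 4110 = 1173
1173 + 4004 = 5177

5177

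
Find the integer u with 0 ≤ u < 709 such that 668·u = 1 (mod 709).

709 = 1·668 + 41
668 = 16·41 + 12
41 = 3·12 + 5
12 = 2·5 + 2
5 = 2·2 + 1
2 = 2·1 + 0
gcd(668, 709) = 1, so the inverse exists.
Bézout: 1 = 277·709 − 294·668.
So 668⁻¹ ≡ −294 ≡ 415 (mod 709).

415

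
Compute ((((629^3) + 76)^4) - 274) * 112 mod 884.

480

(629)^3 ≡ 697 (mod 884)
697 + 76 = 773
(773)^4 ≡ 373 (mod 884)
373 - 274 = 99
99 * 112 = 11088 ≡ 480 (mod 884)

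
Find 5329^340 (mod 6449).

340 in binary is 101010100, i.e. 340 = 256 + 64 + 16 + 4.
5329^1 ≡ 5329 (mod 6449)
5329^2 ≡ 5329^2 = 28398241 ≡ 3294 (mod 6449)
5329^4 ≡ 3294^2 = 10850436 ≡ 3218 (mod 6449)
5329^8 ≡ 3218^2 = 10355524 ≡ 4879 (mod 6449)
5329^16 ≡ 4879^2 = 23804641 ≡ 1382 (mod 6449)
5329^32 ≡ 1382^2 = 1909924 ≡ 1020 (mod 6449)
5329^64 ≡ 1020^2 = 1040400 ≡ 2111 (mod 6449)
5329^128 ≡ 2111^2 = 4456321 ≡ 62 (mod 6449)
5329^256 ≡ 62^2 = 3844 (mod 6449)
5329^340 = 5329^256 · 5329^64 · 5329^16 · 5329^4 ≡ 3844 · 2111 · 1382 · 3218 (mod 6449).
Accumulate the product:
3844 · 2111 = 8114684 ≡ 1842
1842 · 1382 = 2545644 ≡ 4738
4738 · 3218 = 15246884 ≡ 1448

1448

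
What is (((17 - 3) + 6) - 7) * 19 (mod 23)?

17 - 3 = 14
14 + 6 = 20
20 - 7 = 13
13 * 19 = 247 ≡ 17 (mod 23)

17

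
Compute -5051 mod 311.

236

-5051 = -17*311 + 236, so -5051 ≡ 236 (mod 311).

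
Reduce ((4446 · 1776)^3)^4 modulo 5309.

1538

4446 · 1776 = 7896096 ≡ 1613 (mod 5309)
(1613)^3 ≡ 386 (mod 5309)
(386)^4 ≡ 1538 (mod 5309)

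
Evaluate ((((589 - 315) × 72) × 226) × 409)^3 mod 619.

589 - 315 = 274
274 × 72 = 19728 ≡ 539 (mod 619)
539 × 226 = 121814 ≡ 490 (mod 619)
490 × 409 = 200410 ≡ 473 (mod 619)
(473)^3 ≡ 196 (mod 619)

196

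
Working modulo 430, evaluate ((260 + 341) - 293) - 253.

260 + 341 = 601 ≡ 171 (mod 430)
171 - 293 = -122 ≡ 308 (mod 430)
308 - 253 = 55

55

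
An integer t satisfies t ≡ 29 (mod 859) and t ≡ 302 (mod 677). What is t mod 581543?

292089

859⁻¹ mod 677: 859*93 ≡ 1 (mod 677), so 859⁻¹ ≡ 93.
t = 29 + 859*((302 − 29)*93 mod 677) = 29 + 859*340 = 292089.
Check: 292089 mod 859 = 29, 292089 mod 677 = 302. ✓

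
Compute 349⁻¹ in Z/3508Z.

3508 = 10*349 + 18
349 = 19*18 + 7
18 = 2*7 + 4
7 = 1*4 + 3
4 = 1*3 + 1
3 = 3*1 + 0
gcd(349, 3508) = 1, so the inverse exists.
Back-substitute for 1:
1 = 1*4 − 1*3
  = −1*7 + 2*4
  = 2*18 − 5*7
  = −5*349 + 97*18
  = 97*3508 − 975*349
So 349⁻¹ ≡ −975 ≡ 2533 (mod 3508).

2533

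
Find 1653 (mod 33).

1653 = 50*33 + 3, so 1653 ≡ 3 (mod 33).

3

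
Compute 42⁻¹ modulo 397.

Apply the Euclidean algorithm and back-substitute:
397 = 9×42 + 19
42 = 2×19 + 4
19 = 4×4 + 3
4 = 1×3 + 1
3 = 3×1 + 0
gcd(42, 397) = 1, so the inverse exists.
Back-substitute for 1:
1 = 1×4 − 1×3
  = −1×19 + 5×4
  = 5×42 − 11×19
  = −11×397 + 104×42
So 42⁻¹ ≡ 104 (mod 397).

104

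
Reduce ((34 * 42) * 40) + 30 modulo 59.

34 * 42 = 1428 ≡ 12 (mod 59)
12 * 40 = 480 ≡ 8 (mod 59)
8 + 30 = 38

38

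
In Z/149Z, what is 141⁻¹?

Apply the Euclidean algorithm and back-substitute:
149 = 1×141 + 8
141 = 17×8 + 5
8 = 1×5 + 3
5 = 1×3 + 2
3 = 1×2 + 1
2 = 2×1 + 0
gcd(141, 149) = 1, so the inverse exists.
Bézout: 1 = 53×149 − 56×141.
So 141⁻¹ ≡ −56 ≡ 93 (mod 149).

93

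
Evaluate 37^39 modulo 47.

24

37^1 ≡ 37 (mod 47)
37^2 ≡ 37^2 = 1369 ≡ 6 (mod 47)
37^4 ≡ 6^2 = 36 (mod 47)
37^8 ≡ 36^2 = 1296 ≡ 27 (mod 47)
37^16 ≡ 27^2 = 729 ≡ 24 (mod 47)
37^32 ≡ 24^2 = 576 ≡ 12 (mod 47)
37^39 = 37^32 × 37^4 × 37^2 × 37^1 ≡ 12 × 36 × 6 × 37 (mod 47).
Accumulate the product:
12 × 36 = 432 ≡ 9
9 × 6 = 54 ≡ 7
7 × 37 = 259 ≡ 24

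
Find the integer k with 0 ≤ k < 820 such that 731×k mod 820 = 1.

691

By the extended Euclidean algorithm:
820 = 1·731 + 89
731 = 8·89 + 19
89 = 4·19 + 13
19 = 1·13 + 6
13 = 2·6 + 1
6 = 6·1 + 0
gcd(731, 820) = 1, so the inverse exists.
Bézout: 1 = 115·820 − 129·731.
So 731⁻¹ ≡ −129 ≡ 691 (mod 820).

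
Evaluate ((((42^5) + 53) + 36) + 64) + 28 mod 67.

7

(42)^5 ≡ 27 (mod 67)
27 + 53 = 80 ≡ 13 (mod 67)
13 + 36 = 49
49 + 64 = 113 ≡ 46 (mod 67)
46 + 28 = 74 ≡ 7 (mod 67)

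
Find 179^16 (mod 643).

39

179^1 ≡ 179 (mod 643)
179^2 ≡ 179^2 = 32041 ≡ 534 (mod 643)
179^4 ≡ 534^2 = 285156 ≡ 307 (mod 643)
179^8 ≡ 307^2 = 94249 ≡ 371 (mod 643)
179^16 ≡ 371^2 = 137641 ≡ 39 (mod 643)
So 179^16 ≡ 39 (mod 643).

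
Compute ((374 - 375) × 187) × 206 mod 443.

19

374 - 375 = -1 ≡ 442 (mod 443)
442 × 187 = 82654 ≡ 256 (mod 443)
256 × 206 = 52736 ≡ 19 (mod 443)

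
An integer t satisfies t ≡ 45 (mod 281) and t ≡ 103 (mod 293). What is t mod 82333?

12409

281⁻¹ mod 293: 281*122 ≡ 1 (mod 293), so 281⁻¹ ≡ 122.
t = 45 + 281*((103 − 45)*122 mod 293) = 45 + 281*44 = 12409.
Check: 12409 mod 281 = 45, 12409 mod 293 = 103. ✓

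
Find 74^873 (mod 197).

873 in binary is 1101101001, i.e. 873 = 512 + 256 + 64 + 32 + 8 + 1.
74^1 ≡ 74 (mod 197)
74^2 ≡ 74^2 = 5476 ≡ 157 (mod 197)
74^4 ≡ 157^2 = 24649 ≡ 24 (mod 197)
74^8 ≡ 24^2 = 576 ≡ 182 (mod 197)
74^16 ≡ 182^2 = 33124 ≡ 28 (mod 197)
74^32 ≡ 28^2 = 784 ≡ 193 (mod 197)
74^64 ≡ 193^2 = 37249 ≡ 16 (mod 197)
74^128 ≡ 16^2 = 256 ≡ 59 (mod 197)
74^256 ≡ 59^2 = 3481 ≡ 132 (mod 197)
74^512 ≡ 132^2 = 17424 ≡ 88 (mod 197)
74^873 = 74^512 · 74^256 · 74^64 · 74^32 · 74^8 · 74^1 ≡ 88 · 132 · 16 · 193 · 182 · 74 (mod 197).
Accumulate the product:
88 · 132 = 11616 ≡ 190
190 · 16 = 3040 ≡ 85
85 · 193 = 16405 ≡ 54
54 · 182 = 9828 ≡ 175
175 · 74 = 12950 ≡ 145

145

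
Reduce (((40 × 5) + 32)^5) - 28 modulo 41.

40 × 5 = 200 ≡ 36 (mod 41)
36 + 32 = 68 ≡ 27 (mod 41)
(27)^5 ≡ 14 (mod 41)
14 - 28 = -14 ≡ 27 (mod 41)

27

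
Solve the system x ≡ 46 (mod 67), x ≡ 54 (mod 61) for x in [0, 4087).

2860

67⁻¹ mod 61: 67·51 ≡ 1 (mod 61), so 67⁻¹ ≡ 51.
x = 46 + 67·((54 − 46)·51 mod 61) = 46 + 67·42 = 2860.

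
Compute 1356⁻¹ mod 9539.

By the extended Euclidean algorithm:
9539 = 7*1356 + 47
1356 = 28*47 + 40
47 = 1*40 + 7
40 = 5*7 + 5
7 = 1*5 + 2
5 = 2*2 + 1
2 = 2*1 + 0
gcd(1356, 9539) = 1, so the inverse exists.
Back-substitute for 1:
1 = 1*5 − 2*2
  = −2*7 + 3*5
  = 3*40 − 17*7
  = −17*47 + 20*40
  = 20*1356 − 577*47
  = −577*9539 + 4059*1356
So 1356⁻¹ ≡ 4059 (mod 9539).

4059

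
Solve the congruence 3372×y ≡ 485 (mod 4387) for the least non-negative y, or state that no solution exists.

1750

gcd(3372, 4387) = 1, so a unique solution mod 4387 exists.
3372⁻¹ ≡ 1677 (mod 4387).
y ≡ 1677×485 ≡ 1750 (mod 4387).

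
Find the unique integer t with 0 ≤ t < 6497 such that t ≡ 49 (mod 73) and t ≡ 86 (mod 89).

5159

73⁻¹ mod 89: 73·50 ≡ 1 (mod 89), so 73⁻¹ ≡ 50.
t = 49 + 73·((86 − 49)·50 mod 89) = 49 + 73·70 = 5159.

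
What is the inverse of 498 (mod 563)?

563 = 1·498 + 65
498 = 7·65 + 43
65 = 1·43 + 22
43 = 1·22 + 21
22 = 1·21 + 1
21 = 21·1 + 0
gcd(498, 563) = 1, so the inverse exists.
Bézout: 1 = 23·563 − 26·498.
So 498⁻¹ ≡ −26 ≡ 537 (mod 563).

537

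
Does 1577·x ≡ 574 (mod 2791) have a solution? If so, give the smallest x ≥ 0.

2156

gcd(1577, 2791) = 1, so a unique solution mod 2791 exists.
1577⁻¹ ≡ 1161 (mod 2791).
x ≡ 1161·574 ≡ 2156 (mod 2791).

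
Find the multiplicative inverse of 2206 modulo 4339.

4339 = 1×2206 + 2133
2206 = 1×2133 + 73
2133 = 29×73 + 16
73 = 4×16 + 9
16 = 1×9 + 7
9 = 1×7 + 2
7 = 3×2 + 1
2 = 2×1 + 0
gcd(2206, 4339) = 1, so the inverse exists.
Back-substitute for 1:
1 = 1×7 − 3×2
  = −3×9 + 4×7
  = 4×16 − 7×9
  = −7×73 + 32×16
  = 32×2133 − 935×73
  = −935×2206 + 967×2133
  = 967×4339 − 1902×2206
So 2206⁻¹ ≡ −1902 ≡ 2437 (mod 4339).

2437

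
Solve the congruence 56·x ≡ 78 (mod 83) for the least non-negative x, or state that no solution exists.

gcd(56, 83) = 1, so a unique solution mod 83 exists.
56⁻¹ ≡ 43 (mod 83).
x ≡ 43·78 ≡ 34 (mod 83).

34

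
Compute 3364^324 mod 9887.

3364^1 ≡ 3364 (mod 9887)
3364^2 ≡ 3364^2 = 11316496 ≡ 5768 (mod 9887)
3364^4 ≡ 5768^2 = 33269824 ≡ 69 (mod 9887)
3364^8 ≡ 69^2 = 4761 (mod 9887)
3364^16 ≡ 4761^2 = 22667121 ≡ 6117 (mod 9887)
3364^32 ≡ 6117^2 = 37417689 ≡ 5281 (mod 9887)
3364^64 ≡ 5281^2 = 27888961 ≡ 7621 (mod 9887)
3364^128 ≡ 7621^2 = 58079641 ≡ 3403 (mod 9887)
3364^256 ≡ 3403^2 = 11580409 ≡ 2732 (mod 9887)
3364^324 = 3364^256 × 3364^64 × 3364^4 ≡ 2732 × 7621 × 69 (mod 9887).
Accumulate the product:
2732 × 7621 = 20820572 ≡ 8437
8437 × 69 = 582153 ≡ 8707

8707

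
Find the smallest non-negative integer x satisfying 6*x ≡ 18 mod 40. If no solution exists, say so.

gcd(6, 40) = 2, and 2 | 18, so solutions exist.
Divide through by 2: 3*x mod 20 = 9.
3⁻¹ ≡ 7 (mod 20).
x ≡ 7*9 ≡ 3 (mod 20).
The smallest non-negative solution is x = 3.

3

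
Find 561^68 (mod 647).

257

Using repeated squaring:
68 in binary is 1000100, i.e. 68 = 64 + 4.
561^1 ≡ 561 (mod 647)
561^2 ≡ 561^2 = 314721 ≡ 279 (mod 647)
561^4 ≡ 279^2 = 77841 ≡ 201 (mod 647)
561^8 ≡ 201^2 = 40401 ≡ 287 (mod 647)
561^16 ≡ 287^2 = 82369 ≡ 200 (mod 647)
561^32 ≡ 200^2 = 40000 ≡ 533 (mod 647)
561^64 ≡ 533^2 = 284089 ≡ 56 (mod 647)
561^68 = 561^64 · 561^4 ≡ 56 · 201 (mod 647).
56 · 201 = 11256 ≡ 257 (mod 647).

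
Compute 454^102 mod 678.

Using repeated squaring:
102 in binary is 1100110, i.e. 102 = 64 + 32 + 4 + 2.
454^1 ≡ 454 (mod 678)
454^2 ≡ 454^2 = 206116 ≡ 4 (mod 678)
454^4 ≡ 4^2 = 16 (mod 678)
454^8 ≡ 16^2 = 256 (mod 678)
454^16 ≡ 256^2 = 65536 ≡ 448 (mod 678)
454^32 ≡ 448^2 = 200704 ≡ 16 (mod 678)
454^64 ≡ 16^2 = 256 (mod 678)
454^102 = 454^64 × 454^32 × 454^4 × 454^2 ≡ 256 × 16 × 16 × 4 (mod 678).
Accumulate the product:
256 × 16 = 4096 ≡ 28
28 × 16 = 448
448 × 4 = 1792 ≡ 436

436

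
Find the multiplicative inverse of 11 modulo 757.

413

Run the extended Euclidean algorithm:
757 = 68×11 + 9
11 = 1×9 + 2
9 = 4×2 + 1
2 = 2×1 + 0
gcd(11, 757) = 1, so the inverse exists.
Bézout: 1 = 5×757 − 344×11.
So 11⁻¹ ≡ −344 ≡ 413 (mod 757).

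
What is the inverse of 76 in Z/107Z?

Run the extended Euclidean algorithm:
107 = 1×76 + 31
76 = 2×31 + 14
31 = 2×14 + 3
14 = 4×3 + 2
3 = 1×2 + 1
2 = 2×1 + 0
gcd(76, 107) = 1, so the inverse exists.
Back-substitute for 1:
1 = 1×3 − 1×2
  = −1×14 + 5×3
  = 5×31 − 11×14
  = −11×76 + 27×31
  = 27×107 − 38×76
So 76⁻¹ ≡ −38 ≡ 69 (mod 107).

69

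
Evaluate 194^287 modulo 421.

287 in binary is 100011111, i.e. 287 = 256 + 16 + 8 + 4 + 2 + 1.
194^1 ≡ 194 (mod 421)
194^2 ≡ 194^2 = 37636 ≡ 167 (mod 421)
194^4 ≡ 167^2 = 27889 ≡ 103 (mod 421)
194^8 ≡ 103^2 = 10609 ≡ 84 (mod 421)
194^16 ≡ 84^2 = 7056 ≡ 320 (mod 421)
194^32 ≡ 320^2 = 102400 ≡ 97 (mod 421)
194^64 ≡ 97^2 = 9409 ≡ 147 (mod 421)
194^128 ≡ 147^2 = 21609 ≡ 138 (mod 421)
194^256 ≡ 138^2 = 19044 ≡ 99 (mod 421)
194^287 = 194^256 * 194^16 * 194^8 * 194^4 * 194^2 * 194^1 ≡ 99 * 320 * 84 * 103 * 167 * 194 (mod 421).
Accumulate the product:
99 * 320 = 31680 ≡ 105
105 * 84 = 8820 ≡ 400
400 * 103 = 41200 ≡ 363
363 * 167 = 60621 ≡ 418
418 * 194 = 81092 ≡ 260

260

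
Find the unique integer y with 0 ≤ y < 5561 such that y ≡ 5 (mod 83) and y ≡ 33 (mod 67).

83⁻¹ mod 67: 83*21 ≡ 1 (mod 67), so 83⁻¹ ≡ 21.
y = 5 + 83*((33 − 5)*21 mod 67) = 5 + 83*52 = 4321.

4321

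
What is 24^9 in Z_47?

28

24^1 ≡ 24 (mod 47)
24^2 ≡ 24^2 = 576 ≡ 12 (mod 47)
24^4 ≡ 12^2 = 144 ≡ 3 (mod 47)
24^8 ≡ 3^2 = 9 (mod 47)
24^9 = 24^8 × 24^1 ≡ 9 × 24 (mod 47).
9 × 24 = 216 ≡ 28 (mod 47).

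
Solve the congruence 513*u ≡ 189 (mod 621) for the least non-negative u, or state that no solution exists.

4

gcd(513, 621) = 27, and 27 | 189, so solutions exist.
Divide through by 27: 19*u mod 23 = 7.
19⁻¹ ≡ 17 (mod 23).
u ≡ 17*7 ≡ 4 (mod 23).
The smallest non-negative solution is u = 4.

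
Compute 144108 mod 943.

772

144108 = 152·943 + 772, so 144108 ≡ 772 (mod 943).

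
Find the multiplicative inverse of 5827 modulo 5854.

5854 = 1×5827 + 27
5827 = 215×27 + 22
27 = 1×22 + 5
22 = 4×5 + 2
5 = 2×2 + 1
2 = 2×1 + 0
gcd(5827, 5854) = 1, so the inverse exists.
Back-substitute for 1:
1 = 1×5 − 2×2
  = −2×22 + 9×5
  = 9×27 − 11×22
  = −11×5827 + 2374×27
  = 2374×5854 − 2385×5827
So 5827⁻¹ ≡ −2385 ≡ 3469 (mod 5854).

3469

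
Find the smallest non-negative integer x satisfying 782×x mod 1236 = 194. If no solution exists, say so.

gcd(782, 1236) = 2, and 2 | 194, so solutions exist.
Divide through by 2: 391×x ≡ 97 (mod 618).
391⁻¹ ≡ 49 (mod 618).
x ≡ 49×97 ≡ 427 (mod 618).
The smallest non-negative solution is x = 427.

427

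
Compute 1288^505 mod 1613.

By square-and-multiply:
505 in binary is 111111001, i.e. 505 = 256 + 128 + 64 + 32 + 16 + 8 + 1.
1288^1 ≡ 1288 (mod 1613)
1288^2 ≡ 1288^2 = 1658944 ≡ 780 (mod 1613)
1288^4 ≡ 780^2 = 608400 ≡ 299 (mod 1613)
1288^8 ≡ 299^2 = 89401 ≡ 686 (mod 1613)
1288^16 ≡ 686^2 = 470596 ≡ 1213 (mod 1613)
1288^32 ≡ 1213^2 = 1471369 ≡ 313 (mod 1613)
1288^64 ≡ 313^2 = 97969 ≡ 1189 (mod 1613)
1288^128 ≡ 1189^2 = 1413721 ≡ 733 (mod 1613)
1288^256 ≡ 733^2 = 537289 ≡ 160 (mod 1613)
1288^505 = 1288^256 * 1288^128 * 1288^64 * 1288^32 * 1288^16 * 1288^8 * 1288^1 ≡ 160 * 733 * 1189 * 313 * 1213 * 686 * 1288 (mod 1613).
Accumulate the product:
160 * 733 = 117280 ≡ 1144
1144 * 1189 = 1360216 ≡ 457
457 * 313 = 143041 ≡ 1097
1097 * 1213 = 1330661 ≡ 1549
1549 * 686 = 1062614 ≡ 1260
1260 * 1288 = 1622880 ≡ 202

202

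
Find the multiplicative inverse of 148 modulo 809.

809 = 5×148 + 69
148 = 2×69 + 10
69 = 6×10 + 9
10 = 1×9 + 1
9 = 9×1 + 0
gcd(148, 809) = 1, so the inverse exists.
Back-substitute for 1:
1 = 1×10 − 1×9
  = −1×69 + 7×10
  = 7×148 − 15×69
  = −15×809 + 82×148
So 148⁻¹ ≡ 82 (mod 809).

82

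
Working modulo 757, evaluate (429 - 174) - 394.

429 - 174 = 255
255 - 394 = -139 ≡ 618 (mod 757)

618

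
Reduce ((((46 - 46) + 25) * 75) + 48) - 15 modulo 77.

60

46 - 46 = 0
0 + 25 = 25
25 * 75 = 1875 ≡ 27 (mod 77)
27 + 48 = 75
75 - 15 = 60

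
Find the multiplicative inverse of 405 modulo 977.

234

Run the extended Euclidean algorithm:
977 = 2*405 + 167
405 = 2*167 + 71
167 = 2*71 + 25
71 = 2*25 + 21
25 = 1*21 + 4
21 = 5*4 + 1
4 = 4*1 + 0
gcd(405, 977) = 1, so the inverse exists.
Back-substitute for 1:
1 = 1*21 − 5*4
  = −5*25 + 6*21
  = 6*71 − 17*25
  = −17*167 + 40*71
  = 40*405 − 97*167
  = −97*977 + 234*405
So 405⁻¹ ≡ 234 (mod 977).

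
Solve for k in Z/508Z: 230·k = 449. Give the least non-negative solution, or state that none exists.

no solution

gcd(230, 508) = 2, and 2 does not divide 449.
So the congruence has no solution.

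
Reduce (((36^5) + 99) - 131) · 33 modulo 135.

(36)^5 ≡ 81 (mod 135)
81 + 99 = 180 ≡ 45 (mod 135)
45 - 131 = -86 ≡ 49 (mod 135)
49 · 33 = 1617 ≡ 132 (mod 135)

132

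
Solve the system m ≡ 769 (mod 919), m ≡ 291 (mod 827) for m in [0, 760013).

919⁻¹ mod 827: 919*9 ≡ 1 (mod 827), so 919⁻¹ ≡ 9.
m = 769 + 919*((291 − 769)*9 mod 827) = 769 + 919*660 = 607309.

607309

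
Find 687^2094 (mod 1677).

1377

By square-and-multiply:
2094 in binary is 100000101110, i.e. 2094 = 2048 + 32 + 8 + 4 + 2.
687^1 ≡ 687 (mod 1677)
687^2 ≡ 687^2 = 471969 ≡ 732 (mod 1677)
687^4 ≡ 732^2 = 535824 ≡ 861 (mod 1677)
687^8 ≡ 861^2 = 741321 ≡ 87 (mod 1677)
687^16 ≡ 87^2 = 7569 ≡ 861 (mod 1677)
687^32 ≡ 861^2 = 741321 ≡ 87 (mod 1677)
687^64 ≡ 87^2 = 7569 ≡ 861 (mod 1677)
687^128 ≡ 861^2 = 741321 ≡ 87 (mod 1677)
687^256 ≡ 87^2 = 7569 ≡ 861 (mod 1677)
687^512 ≡ 861^2 = 741321 ≡ 87 (mod 1677)
687^1024 ≡ 87^2 = 7569 ≡ 861 (mod 1677)
687^2048 ≡ 861^2 = 741321 ≡ 87 (mod 1677)
687^2094 = 687^2048 * 687^32 * 687^8 * 687^4 * 687^2 ≡ 87 * 87 * 87 * 861 * 732 (mod 1677).
Accumulate the product:
87 * 87 = 7569 ≡ 861
861 * 87 = 74907 ≡ 1119
1119 * 861 = 963459 ≡ 861
861 * 732 = 630252 ≡ 1377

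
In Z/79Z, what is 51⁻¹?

31

Apply the Euclidean algorithm and back-substitute:
79 = 1·51 + 28
51 = 1·28 + 23
28 = 1·23 + 5
23 = 4·5 + 3
5 = 1·3 + 2
3 = 1·2 + 1
2 = 2·1 + 0
gcd(51, 79) = 1, so the inverse exists.
Back-substitute for 1:
1 = 1·3 − 1·2
  = −1·5 + 2·3
  = 2·23 − 9·5
  = −9·28 + 11·23
  = 11·51 − 20·28
  = −20·79 + 31·51
So 51⁻¹ ≡ 31 (mod 79).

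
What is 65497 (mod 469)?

65497 = 139*469 + 306, so 65497 ≡ 306 (mod 469).

306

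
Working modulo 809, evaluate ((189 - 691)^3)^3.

272

189 - 691 = -502 ≡ 307 (mod 809)
(307)^3 ≡ 558 (mod 809)
(558)^3 ≡ 272 (mod 809)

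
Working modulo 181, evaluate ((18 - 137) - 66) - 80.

97

18 - 137 = -119 ≡ 62 (mod 181)
62 - 66 = -4 ≡ 177 (mod 181)
177 - 80 = 97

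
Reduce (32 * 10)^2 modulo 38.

32 * 10 = 320 ≡ 16 (mod 38)
(16)^2 ≡ 28 (mod 38)

28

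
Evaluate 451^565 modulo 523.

179

451^1 ≡ 451 (mod 523)
451^2 ≡ 451^2 = 203401 ≡ 477 (mod 523)
451^4 ≡ 477^2 = 227529 ≡ 24 (mod 523)
451^8 ≡ 24^2 = 576 ≡ 53 (mod 523)
451^16 ≡ 53^2 = 2809 ≡ 194 (mod 523)
451^32 ≡ 194^2 = 37636 ≡ 503 (mod 523)
451^64 ≡ 503^2 = 253009 ≡ 400 (mod 523)
451^128 ≡ 400^2 = 160000 ≡ 485 (mod 523)
451^256 ≡ 485^2 = 235225 ≡ 398 (mod 523)
451^512 ≡ 398^2 = 158404 ≡ 458 (mod 523)
451^565 = 451^512 × 451^32 × 451^16 × 451^4 × 451^1 ≡ 458 × 503 × 194 × 24 × 451 (mod 523).
Accumulate the product:
458 × 503 = 230374 ≡ 254
254 × 194 = 49276 ≡ 114
114 × 24 = 2736 ≡ 121
121 × 451 = 54571 ≡ 179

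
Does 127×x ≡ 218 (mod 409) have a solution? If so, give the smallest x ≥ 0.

gcd(127, 409) = 1, so a unique solution mod 409 exists.
127⁻¹ ≡ 219 (mod 409).
x ≡ 219×218 ≡ 298 (mod 409).

298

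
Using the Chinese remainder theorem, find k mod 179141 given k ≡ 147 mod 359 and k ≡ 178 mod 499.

113950

359⁻¹ mod 499: 359×139 ≡ 1 (mod 499), so 359⁻¹ ≡ 139.
k = 147 + 359×((178 − 147)×139 mod 499) = 147 + 359×317 = 113950.
Check: 113950 mod 359 = 147, 113950 mod 499 = 178. ✓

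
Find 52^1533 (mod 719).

662

1533 in binary is 10111111101, i.e. 1533 = 1024 + 256 + 128 + 64 + 32 + 16 + 8 + 4 + 1.
52^1 ≡ 52 (mod 719)
52^2 ≡ 52^2 = 2704 ≡ 547 (mod 719)
52^4 ≡ 547^2 = 299209 ≡ 105 (mod 719)
52^8 ≡ 105^2 = 11025 ≡ 240 (mod 719)
52^16 ≡ 240^2 = 57600 ≡ 80 (mod 719)
52^32 ≡ 80^2 = 6400 ≡ 648 (mod 719)
52^64 ≡ 648^2 = 419904 ≡ 8 (mod 719)
52^128 ≡ 8^2 = 64 (mod 719)
52^256 ≡ 64^2 = 4096 ≡ 501 (mod 719)
52^512 ≡ 501^2 = 251001 ≡ 70 (mod 719)
52^1024 ≡ 70^2 = 4900 ≡ 586 (mod 719)
52^1533 = 52^1024 * 52^256 * 52^128 * 52^64 * 52^32 * 52^16 * 52^8 * 52^4 * 52^1 ≡ 586 * 501 * 64 * 8 * 648 * 80 * 240 * 105 * 52 (mod 719).
Accumulate the product:
586 * 501 = 293586 ≡ 234
234 * 64 = 14976 ≡ 596
596 * 8 = 4768 ≡ 454
454 * 648 = 294192 ≡ 121
121 * 80 = 9680 ≡ 333
333 * 240 = 79920 ≡ 111
111 * 105 = 11655 ≡ 151
151 * 52 = 7852 ≡ 662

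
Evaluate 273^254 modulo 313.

Compute successive squares:
273^1 ≡ 273 (mod 313)
273^2 ≡ 273^2 = 74529 ≡ 35 (mod 313)
273^4 ≡ 35^2 = 1225 ≡ 286 (mod 313)
273^8 ≡ 286^2 = 81796 ≡ 103 (mod 313)
273^16 ≡ 103^2 = 10609 ≡ 280 (mod 313)
273^32 ≡ 280^2 = 78400 ≡ 150 (mod 313)
273^64 ≡ 150^2 = 22500 ≡ 277 (mod 313)
273^128 ≡ 277^2 = 76729 ≡ 44 (mod 313)
273^254 = 273^128 × 273^64 × 273^32 × 273^16 × 273^8 × 273^4 × 273^2 ≡ 44 × 277 × 150 × 280 × 103 × 286 × 35 (mod 313).
Accumulate the product:
44 × 277 = 12188 ≡ 294
294 × 150 = 44100 ≡ 280
280 × 280 = 78400 ≡ 150
150 × 103 = 15450 ≡ 113
113 × 286 = 32318 ≡ 79
79 × 35 = 2765 ≡ 261

261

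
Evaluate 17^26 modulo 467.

By square-and-multiply:
26 in binary is 11010, i.e. 26 = 16 + 8 + 2.
17^1 ≡ 17 (mod 467)
17^2 ≡ 17^2 = 289 (mod 467)
17^4 ≡ 289^2 = 83521 ≡ 395 (mod 467)
17^8 ≡ 395^2 = 156025 ≡ 47 (mod 467)
17^16 ≡ 47^2 = 2209 ≡ 341 (mod 467)
17^26 = 17^16 × 17^8 × 17^2 ≡ 341 × 47 × 289 (mod 467).
Accumulate the product:
341 × 47 = 16027 ≡ 149
149 × 289 = 43061 ≡ 97

97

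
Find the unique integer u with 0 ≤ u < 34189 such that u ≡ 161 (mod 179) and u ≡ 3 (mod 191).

179⁻¹ mod 191: 179*175 ≡ 1 (mod 191), so 179⁻¹ ≡ 175.
u = 161 + 179*((3 − 161)*175 mod 191) = 161 + 179*45 = 8216.

8216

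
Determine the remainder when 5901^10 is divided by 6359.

3753

10 in binary is 1010, i.e. 10 = 8 + 2.
5901^1 ≡ 5901 (mod 6359)
5901^2 ≡ 5901^2 = 34821801 ≡ 6276 (mod 6359)
5901^4 ≡ 6276^2 = 39388176 ≡ 530 (mod 6359)
5901^8 ≡ 530^2 = 280900 ≡ 1104 (mod 6359)
5901^10 = 5901^8 * 5901^2 ≡ 1104 * 6276 (mod 6359).
1104 * 6276 = 6928704 ≡ 3753 (mod 6359).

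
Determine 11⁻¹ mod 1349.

Run the extended Euclidean algorithm:
1349 = 122×11 + 7
11 = 1×7 + 4
7 = 1×4 + 3
4 = 1×3 + 1
3 = 3×1 + 0
gcd(11, 1349) = 1, so the inverse exists.
Back-substitute for 1:
1 = 1×4 − 1×3
  = −1×7 + 2×4
  = 2×11 − 3×7
  = −3×1349 + 368×11
So 11⁻¹ ≡ 368 (mod 1349).

368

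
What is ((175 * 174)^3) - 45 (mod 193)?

175 * 174 = 30450 ≡ 149 (mod 193)
(149)^3 ≡ 122 (mod 193)
122 - 45 = 77

77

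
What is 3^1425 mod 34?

3

Compute successive squares:
1425 in binary is 10110010001, i.e. 1425 = 1024 + 256 + 128 + 16 + 1.
3^1 ≡ 3 (mod 34)
3^2 ≡ 3^2 = 9 (mod 34)
3^4 ≡ 9^2 = 81 ≡ 13 (mod 34)
3^8 ≡ 13^2 = 169 ≡ 33 (mod 34)
3^16 ≡ 33^2 = 1089 ≡ 1 (mod 34)
3^32 ≡ 1^2 = 1 (mod 34)
3^64 ≡ 1^2 = 1 (mod 34)
3^128 ≡ 1^2 = 1 (mod 34)
3^256 ≡ 1^2 = 1 (mod 34)
3^512 ≡ 1^2 = 1 (mod 34)
3^1024 ≡ 1^2 = 1 (mod 34)
3^1425 = 3^1024 × 3^256 × 3^128 × 3^16 × 3^1 ≡ 1 × 1 × 1 × 1 × 3 (mod 34).
Accumulate the product:
1 × 1 = 1
1 × 1 = 1
1 × 1 = 1
1 × 3 = 3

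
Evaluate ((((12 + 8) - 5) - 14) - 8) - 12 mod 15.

12 + 8 = 20 ≡ 5 (mod 15)
5 - 5 = 0
0 - 14 = -14 ≡ 1 (mod 15)
1 - 8 = -7 ≡ 8 (mod 15)
8 - 12 = -4 ≡ 11 (mod 15)

11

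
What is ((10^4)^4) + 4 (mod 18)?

(10)^4 ≡ 10 (mod 18)
(10)^4 ≡ 10 (mod 18)
10 + 4 = 14

14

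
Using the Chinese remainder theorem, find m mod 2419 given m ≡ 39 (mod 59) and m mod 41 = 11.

59⁻¹ mod 41: 59·16 ≡ 1 (mod 41), so 59⁻¹ ≡ 16.
m = 39 + 59·((11 − 39)·16 mod 41) = 39 + 59·3 = 216.

216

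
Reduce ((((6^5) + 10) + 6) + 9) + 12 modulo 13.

0

(6)^5 ≡ 2 (mod 13)
2 + 10 = 12
12 + 6 = 18 ≡ 5 (mod 13)
5 + 9 = 14 ≡ 1 (mod 13)
1 + 12 = 13 ≡ 0 (mod 13)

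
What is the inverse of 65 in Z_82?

Apply the Euclidean algorithm and back-substitute:
82 = 1×65 + 17
65 = 3×17 + 14
17 = 1×14 + 3
14 = 4×3 + 2
3 = 1×2 + 1
2 = 2×1 + 0
gcd(65, 82) = 1, so the inverse exists.
Back-substitute for 1:
1 = 1×3 − 1×2
  = −1×14 + 5×3
  = 5×17 − 6×14
  = −6×65 + 23×17
  = 23×82 − 29×65
So 65⁻¹ ≡ −29 ≡ 53 (mod 82).

53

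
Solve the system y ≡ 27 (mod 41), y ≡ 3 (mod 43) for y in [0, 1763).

519

41⁻¹ mod 43: 41·21 ≡ 1 (mod 43), so 41⁻¹ ≡ 21.
y = 27 + 41·((3 − 27)·21 mod 43) = 27 + 41·12 = 519.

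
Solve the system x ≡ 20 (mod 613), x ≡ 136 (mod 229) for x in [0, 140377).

613⁻¹ mod 229: 613*164 ≡ 1 (mod 229), so 613⁻¹ ≡ 164.
x = 20 + 613*((136 − 20)*164 mod 229) = 20 + 613*17 = 10441.

10441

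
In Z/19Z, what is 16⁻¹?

19 = 1*16 + 3
16 = 5*3 + 1
3 = 3*1 + 0
gcd(16, 19) = 1, so the inverse exists.
Back-substitute for 1:
1 = 1*16 − 5*3
  = −5*19 + 6*16
So 16⁻¹ ≡ 6 (mod 19).

6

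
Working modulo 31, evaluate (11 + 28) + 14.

22

11 + 28 = 39 ≡ 8 (mod 31)
8 + 14 = 22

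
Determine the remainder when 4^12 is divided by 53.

13

By square-and-multiply:
12 in binary is 1100, i.e. 12 = 8 + 4.
4^1 ≡ 4 (mod 53)
4^2 ≡ 4^2 = 16 (mod 53)
4^4 ≡ 16^2 = 256 ≡ 44 (mod 53)
4^8 ≡ 44^2 = 1936 ≡ 28 (mod 53)
4^12 = 4^8 * 4^4 ≡ 28 * 44 (mod 53).
28 * 44 = 1232 ≡ 13 (mod 53).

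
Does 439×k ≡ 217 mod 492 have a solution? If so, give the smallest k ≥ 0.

gcd(439, 492) = 1, so a unique solution mod 492 exists.
439⁻¹ ≡ 427 (mod 492).
k ≡ 427×217 ≡ 163 (mod 492).

163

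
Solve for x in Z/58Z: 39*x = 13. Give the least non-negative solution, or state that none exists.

gcd(39, 58) = 1, so a unique solution mod 58 exists.
39⁻¹ ≡ 3 (mod 58).
x ≡ 3*13 ≡ 39 (mod 58).

39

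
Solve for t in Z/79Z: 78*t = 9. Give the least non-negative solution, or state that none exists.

70

gcd(78, 79) = 1, so a unique solution mod 79 exists.
78⁻¹ ≡ 78 (mod 79).
t ≡ 78*9 ≡ 70 (mod 79).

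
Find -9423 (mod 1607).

219

-9423 = -6×1607 + 219, so -9423 ≡ 219 (mod 1607).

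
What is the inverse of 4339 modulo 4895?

Run the extended Euclidean algorithm:
4895 = 1*4339 + 556
4339 = 7*556 + 447
556 = 1*447 + 109
447 = 4*109 + 11
109 = 9*11 + 10
11 = 1*10 + 1
10 = 10*1 + 0
gcd(4339, 4895) = 1, so the inverse exists.
Back-substitute for 1:
1 = 1*11 − 1*10
  = −1*109 + 10*11
  = 10*447 − 41*109
  = −41*556 + 51*447
  = 51*4339 − 398*556
  = −398*4895 + 449*4339
So 4339⁻¹ ≡ 449 (mod 4895).

449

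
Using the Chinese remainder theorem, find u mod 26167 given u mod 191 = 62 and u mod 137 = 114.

191⁻¹ mod 137: 191·33 ≡ 1 (mod 137), so 191⁻¹ ≡ 33.
u = 62 + 191·((114 − 62)·33 mod 137) = 62 + 191·72 = 13814.

13814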